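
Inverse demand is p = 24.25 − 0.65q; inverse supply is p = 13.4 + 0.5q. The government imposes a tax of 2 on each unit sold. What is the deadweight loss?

1.74

Competitive equilibrium: 24.25 − 0.65q = 13.4 + 0.5q → q* = 9.4348, p* = 18.1174.
With the tax, the buyer price exceeds the seller price by 2: (24.25 − 0.65q) − (13.4 + 0.5q) = 2 → q' = 7.6957.
Δq = 9.4348 − 7.6957 = 1.7391; the wedge equals the tax, 2.
The triangle = ½ × 1.7391 × 2 = 1.74.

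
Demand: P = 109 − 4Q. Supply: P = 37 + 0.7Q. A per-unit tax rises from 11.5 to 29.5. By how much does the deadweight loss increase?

Competitive equilibrium: 109 − 4Q = 37 + 0.7Q → Q* = 15.3191, P* = 47.7234.
For a per-unit tax t: ΔQ = t/4.7, so DWL = ½·t·(t/4.7) = t²/9.4.
At t = 11.5: DWL = 14.069. At t = 29.5: DWL = 92.58.
Increase = 92.58 − 14.069 = 78.51.

78.51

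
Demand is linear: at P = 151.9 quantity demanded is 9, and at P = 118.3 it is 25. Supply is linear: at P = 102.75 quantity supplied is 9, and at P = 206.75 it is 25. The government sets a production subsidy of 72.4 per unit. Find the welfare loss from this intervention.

Demand slope = (118.3 − 151.9)/(25 − 9) = −2.1, so P = 170.8 − 2.1Q.
Supply slope = (206.75 − 102.75)/(25 − 9) = 6.5, so P = 44.25 + 6.5Q.
Competitive equilibrium: 170.8 − 2.1Q = 44.25 + 6.5Q → Q* = 14.7151, P* = 139.8983.
The subsidy lowers effective supply by 72.4: P = 6.5Q − 28.15.
New quantity: 170.8 − 2.1Q = 6.5Q − 28.15 → Q' = 23.1337.
Overproduction ΔQ = 23.1337 − 14.7151 = 8.4186; wedge = subsidy = 72.4.
DWL = ½ × 8.4186 × 72.4 = 304.75.

304.75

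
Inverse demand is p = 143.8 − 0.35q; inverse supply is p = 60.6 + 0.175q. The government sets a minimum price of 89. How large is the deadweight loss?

0.95

Competitive equilibrium: 143.8 − 0.35q = 60.6 + 0.175q → q* = 158.4762, p* = 88.3333.
At the floor p = 89, quantity demanded = (143.8 − 89)/0.35 = 156.5714.
Sellers' marginal cost at q' = 156.5714: 60.6 + 0.175·156.5714 = 88.
Δq = 158.4762 − 156.5714 = 1.9048; wedge = 89 − 88 = 1.
The triangle = ½ × 1.9048 × 1 = 0.95.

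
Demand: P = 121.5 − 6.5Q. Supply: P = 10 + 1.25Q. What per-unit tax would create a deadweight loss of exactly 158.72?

49.6

Competitive equilibrium: 121.5 − 6.5Q = 10 + 1.25Q → Q* = 14.3871, P* = 27.9839.
A tax t gives ΔQ = t/7.75 and wedge t, so DWL = t²/15.5.
t²/15.5 = 158.72 → t² = 2460.16 → t = 49.6.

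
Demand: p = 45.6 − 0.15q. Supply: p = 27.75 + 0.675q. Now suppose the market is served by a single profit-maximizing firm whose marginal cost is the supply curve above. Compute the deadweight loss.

Competitive equilibrium: 45.6 − 0.15q = 27.75 + 0.675q → q* = 21.6364, p* = 42.3545.
Marginal revenue: MR = 45.6 − 0.3q. Set MR = MC: 45.6 − 0.3q = 27.75 + 0.675q → q_m = 18.3077.
Price p_m = 45.6 − 0.15·18.3077 = 42.8538; MC(q_m) = 27.75 + 0.675·18.3077 = 40.1077.
Competitive q* = 21.6364, so Δq = 3.3287; wedge = 42.8538 − 40.1077 = 2.7461.
DWL = ½ × 3.3287 × 2.7461 = 4.57.

4.57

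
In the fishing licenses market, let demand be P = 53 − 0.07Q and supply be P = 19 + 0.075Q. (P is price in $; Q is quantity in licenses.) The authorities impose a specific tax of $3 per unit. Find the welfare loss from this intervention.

Competitive equilibrium: 53 − 0.07Q = 19 + 0.075Q → Q* = 234.4828, P* = 36.5862.
With the tax, the buyer price exceeds the seller price by 3: (53 − 0.07Q) − (19 + 0.075Q) = 3 → Q' = 213.7931.
ΔQ = 234.4828 − 213.7931 = 20.6897; the wedge equals the tax, 3.
DWL = ½ × 20.6897 × 3 = $31.03.

$31.03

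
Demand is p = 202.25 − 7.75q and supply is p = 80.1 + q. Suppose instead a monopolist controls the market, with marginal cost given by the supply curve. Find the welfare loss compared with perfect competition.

188.10

Competitive equilibrium: 202.25 − 7.75q = 80.1 + q → q* = 13.96, p* = 94.06.
Marginal revenue: MR = 202.25 − 15.5q. Set MR = MC: 202.25 − 15.5q = 80.1 + q → q_m = 7.403.
Price p_m = 202.25 − 7.75·7.403 = 144.8768; MC(q_m) = 80.1 + 1·7.403 = 87.503.
Competitive q* = 13.96, so Δq = 6.557; wedge = 144.8768 − 87.503 = 57.3738.
Welfare loss = ½ × 6.557 × 57.3738 = 188.10.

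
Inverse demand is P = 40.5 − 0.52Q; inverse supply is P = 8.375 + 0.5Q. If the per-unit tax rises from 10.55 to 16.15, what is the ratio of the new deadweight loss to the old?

2.343

Competitive equilibrium: 40.5 − 0.52Q = 8.375 + 0.5Q → Q* = 31.4951, P* = 24.1225.
For a per-unit tax t: ΔQ = t/1.02, so DWL = ½·t·(t/1.02) = t²/2.04.
At t = 10.55: DWL = 54.560. At t = 16.15: DWL = 127.854.
Ratio = (16.15/10.55)² = 2.343.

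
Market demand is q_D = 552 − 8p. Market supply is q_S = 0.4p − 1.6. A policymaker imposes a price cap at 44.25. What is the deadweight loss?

98.48

In inverse form: demand p = 69 − 0.125q, supply p = 4 + 2.5q.
Competitive equilibrium: 69 − 0.125q = 4 + 2.5q → q* = 24.761905, p* = 65.904762.
At the ceiling p = 44.25, quantity supplied = (44.25 − 4)/2.5 = 16.1.
Willingness to pay at q' = 16.1: 69 − 0.125·16.1 = 66.9875.
Δq = 24.761905 − 16.1 = 8.661905; wedge = 66.9875 − 44.25 = 22.7375.
Welfare loss = ½ × 8.661905 × 22.7375 = 98.48.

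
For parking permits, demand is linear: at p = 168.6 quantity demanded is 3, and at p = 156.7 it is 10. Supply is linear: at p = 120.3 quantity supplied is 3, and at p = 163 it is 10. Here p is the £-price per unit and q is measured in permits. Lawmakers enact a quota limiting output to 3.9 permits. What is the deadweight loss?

£109.23

Demand slope = (156.7 − 168.6)/(10 − 3) = −1.7, so p = 173.7 − 1.7q.
Supply slope = (163 − 120.3)/(10 − 3) = 6.1, so p = 102 + 6.1q.
Competitive equilibrium: 173.7 − 1.7q = 102 + 6.1q → q* = 9.1923, p* = 158.0731.
At q = 3.9: demand price = 173.7 − 1.7·3.9 = 167.07; supply price = 102 + 6.1·3.9 = 125.79.
Δq = 9.1923 − 3.9 = 5.2923; wedge = 167.07 − 125.79 = 41.28.
DWL = ½ × 5.2923 × 41.28 = £109.23.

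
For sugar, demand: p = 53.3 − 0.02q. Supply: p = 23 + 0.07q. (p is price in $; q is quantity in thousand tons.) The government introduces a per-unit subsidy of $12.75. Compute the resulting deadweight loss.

$903.125 thousand

Competitive equilibrium: 53.3 − 0.02q = 23 + 0.07q → q* = 336.6667, p* = 46.5667.
The subsidy lowers effective supply by 12.75: p = 10.25 + 0.07q.
New quantity: 53.3 − 0.02q = 10.25 + 0.07q → q' = 478.3333.
Overproduction Δq = 478.3333 − 336.6667 = 141.6666; wedge = subsidy = 12.75.
The triangle = ½ × 141.6666 × 12.75 = $903.125 thousand.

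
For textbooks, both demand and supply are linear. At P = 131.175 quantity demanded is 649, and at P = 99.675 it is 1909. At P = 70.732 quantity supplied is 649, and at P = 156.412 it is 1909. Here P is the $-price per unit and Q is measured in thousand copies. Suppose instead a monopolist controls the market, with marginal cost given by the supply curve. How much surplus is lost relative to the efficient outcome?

Demand slope = (99.675 − 131.175)/(1909 − 649) = −0.025, so P = 147.4 − 0.025Q.
Supply slope = (156.412 − 70.732)/(1909 − 649) = 0.068, so P = 26.6 + 0.068Q.
Competitive equilibrium: 147.4 − 0.025Q = 26.6 + 0.068Q → Q* = 1298.9247, P* = 114.9269.
Marginal revenue: MR = 147.4 − 0.05Q. Set MR = MC: 147.4 − 0.05Q = 26.6 + 0.068Q → Q_m = 1023.7288.
Price P_m = 147.4 − 0.025·1023.7288 = 121.8068; MC(Q_m) = 26.6 + 0.068·1023.7288 = 96.2136.
Competitive Q* = 1298.9247, so ΔQ = 275.1959; wedge = 121.8068 − 96.2136 = 25.5932.
Welfare loss = ½ × 275.1959 × 25.5932 = $3521.57 thousand.

$3521.57 thousand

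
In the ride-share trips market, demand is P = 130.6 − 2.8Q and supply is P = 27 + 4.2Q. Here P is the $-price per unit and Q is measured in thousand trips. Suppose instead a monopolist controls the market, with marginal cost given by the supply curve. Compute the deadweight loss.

$62.58 thousand

Competitive equilibrium: 130.6 − 2.8Q = 27 + 4.2Q → Q* = 14.8, P* = 89.16.
Marginal revenue: MR = 130.6 − 5.6Q. Set MR = MC: 130.6 − 5.6Q = 27 + 4.2Q → Q_m = 10.5714.
Price P_m = 130.6 − 2.8·10.5714 = 101.0001; MC(Q_m) = 27 + 4.2·10.5714 = 71.3999.
Competitive Q* = 14.8, so ΔQ = 4.2286; wedge = 101.0001 − 71.3999 = 29.6002.
Deadweight loss = ½ × 4.2286 × 29.6002 = $62.58 thousand.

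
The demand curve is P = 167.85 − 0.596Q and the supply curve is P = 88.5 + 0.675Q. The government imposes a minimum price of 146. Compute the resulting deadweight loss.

Competitive equilibrium: 167.85 − 0.596Q = 88.5 + 0.675Q → Q* = 62.4312, P* = 130.641.
At the floor P = 146, quantity demanded = (167.85 − 146)/0.596 = 36.6611.
Sellers' marginal cost at Q' = 36.6611: 88.5 + 0.675·36.6611 = 113.2462.
ΔQ = 62.4312 − 36.6611 = 25.7701; wedge = 146 − 113.2462 = 32.7538.
Welfare loss = ½ × 25.7701 × 32.7538 = 422.03.

422.03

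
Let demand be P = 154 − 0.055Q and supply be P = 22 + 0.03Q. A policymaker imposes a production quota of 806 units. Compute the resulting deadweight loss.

23711.65

Competitive equilibrium: 154 − 0.055Q = 22 + 0.03Q → Q* = 1552.9412, P* = 68.5882.
At Q = 806: demand price = 154 − 0.055·806 = 109.67; supply price = 22 + 0.03·806 = 46.18.
ΔQ = 1552.9412 − 806 = 746.9412; wedge = 109.67 − 46.18 = 63.49.
Deadweight loss = ½ × 746.9412 × 63.49 = 23711.65.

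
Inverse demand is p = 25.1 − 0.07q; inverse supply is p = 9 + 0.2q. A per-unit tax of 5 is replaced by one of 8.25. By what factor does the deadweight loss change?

Competitive equilibrium: 25.1 − 0.07q = 9 + 0.2q → q* = 59.6296, p* = 20.9259.
For a per-unit tax t: Δq = t/0.27, so DWL = ½·t·(t/0.27) = t²/0.54.
At t = 5: DWL = 46.296. At t = 8.25: DWL = 126.042.
Ratio = (8.25/5)² = 2.7225.

2.7225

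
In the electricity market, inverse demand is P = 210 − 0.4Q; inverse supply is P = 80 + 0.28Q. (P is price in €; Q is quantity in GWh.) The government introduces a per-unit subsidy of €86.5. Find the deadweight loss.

€5501.65

Competitive equilibrium: 210 − 0.4Q = 80 + 0.28Q → Q* = 191.17647, P* = 133.52941.
The subsidy lowers effective supply by 86.5: P = 0.28Q − 6.5.
New quantity: 210 − 0.4Q = 0.28Q − 6.5 → Q' = 318.38235.
Overproduction ΔQ = 318.38235 − 191.17647 = 127.20588; wedge = subsidy = 86.5.
Welfare loss = ½ × 127.20588 × 86.5 = €5501.65.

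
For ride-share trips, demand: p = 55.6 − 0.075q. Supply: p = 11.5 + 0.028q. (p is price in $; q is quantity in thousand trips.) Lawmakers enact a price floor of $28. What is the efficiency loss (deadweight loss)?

Competitive equilibrium: 55.6 − 0.075q = 11.5 + 0.028q → q* = 428.1553, p* = 23.4883.
At the floor p = 28, quantity demanded = (55.6 − 28)/0.075 = 368.
Sellers' marginal cost at q' = 368: 11.5 + 0.028·368 = 21.804.
Δq = 428.1553 − 368 = 60.1553; wedge = 28 − 21.804 = 6.196.
DWL = ½ × 60.1553 × 6.196 = $186.36 thousand.

$186.36 thousand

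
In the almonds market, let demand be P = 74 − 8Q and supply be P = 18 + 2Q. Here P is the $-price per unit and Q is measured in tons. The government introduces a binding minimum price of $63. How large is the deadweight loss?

Competitive equilibrium: 74 − 8Q = 18 + 2Q → Q* = 5.6, P* = 29.2.
At the floor P = 63, quantity demanded = (74 − 63)/8 = 1.375.
Sellers' marginal cost at Q' = 1.375: 18 + 2·1.375 = 20.75.
ΔQ = 5.6 − 1.375 = 4.225; wedge = 63 − 20.75 = 42.25.
Deadweight loss = ½ × 4.225 × 42.25 = $89.25.

$89.25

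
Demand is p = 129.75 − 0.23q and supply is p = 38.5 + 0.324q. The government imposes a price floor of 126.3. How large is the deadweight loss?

6208.52

Competitive equilibrium: 129.75 − 0.23q = 38.5 + 0.324q → q* = 164.7112, p* = 91.8664.
At the floor p = 126.3, quantity demanded = (129.75 − 126.3)/0.23 = 15.
Sellers' marginal cost at q' = 15: 38.5 + 0.324·15 = 43.36.
Δq = 164.7112 − 15 = 149.7112; wedge = 126.3 − 43.36 = 82.94.
Deadweight loss = ½ × 149.7112 × 82.94 = 6208.52.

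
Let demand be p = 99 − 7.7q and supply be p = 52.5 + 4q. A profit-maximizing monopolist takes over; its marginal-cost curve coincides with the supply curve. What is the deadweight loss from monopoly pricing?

Competitive equilibrium: 99 − 7.7q = 52.5 + 4q → q* = 3.9744, p* = 68.3974.
Marginal revenue: MR = 99 − 15.4q. Set MR = MC: 99 − 15.4q = 52.5 + 4q → q_m = 2.3969.
Price p_m = 99 − 7.7·2.3969 = 80.5439; MC(q_m) = 52.5 + 4·2.3969 = 62.0876.
Competitive q* = 3.9744, so Δq = 1.5775; wedge = 80.5439 − 62.0876 = 18.4563.
Welfare loss = ½ × 1.5775 × 18.4563 = 14.56.

14.56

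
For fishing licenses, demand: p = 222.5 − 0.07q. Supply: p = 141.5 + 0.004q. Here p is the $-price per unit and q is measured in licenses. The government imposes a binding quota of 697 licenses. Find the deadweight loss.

Competitive equilibrium: 222.5 − 0.07q = 141.5 + 0.004q → q* = 1094.5946, p* = 145.8784.
At q = 697: demand price = 222.5 − 0.07·697 = 173.71; supply price = 141.5 + 0.004·697 = 144.288.
Δq = 1094.5946 − 697 = 397.5946; wedge = 173.71 − 144.288 = 29.422.
Welfare loss = ½ × 397.5946 × 29.422 = $5849.01.

$5849.01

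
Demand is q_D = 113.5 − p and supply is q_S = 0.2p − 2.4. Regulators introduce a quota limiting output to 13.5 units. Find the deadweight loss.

35.02

In inverse form: demand p = 113.5 − q, supply p = 12 + 5q.
Competitive equilibrium: 113.5 − q = 12 + 5q → q* = 16.9167, p* = 96.5833.
At q = 13.5: demand price = 113.5 − 1·13.5 = 100; supply price = 12 + 5·13.5 = 79.5.
Δq = 16.9167 − 13.5 = 3.4167; wedge = 100 − 79.5 = 20.5.
DWL = ½ × 3.4167 × 20.5 = 35.02.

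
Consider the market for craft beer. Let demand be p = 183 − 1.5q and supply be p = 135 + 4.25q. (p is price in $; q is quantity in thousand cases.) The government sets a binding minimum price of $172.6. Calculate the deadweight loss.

Competitive equilibrium: 183 − 1.5q = 135 + 4.25q → q* = 8.3478, p* = 170.4783.
At the floor p = 172.6, quantity demanded = (183 − 172.6)/1.5 = 6.9333.
Sellers' marginal cost at q' = 6.9333: 135 + 4.25·6.9333 = 164.4665.
Δq = 8.3478 − 6.9333 = 1.4145; wedge = 172.6 − 164.4665 = 8.1335.
Welfare loss = ½ × 1.4145 × 8.1335 = $5.75 thousand.

$5.75 thousand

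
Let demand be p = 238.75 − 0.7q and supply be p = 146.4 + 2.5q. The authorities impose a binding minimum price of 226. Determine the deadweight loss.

181.31

Competitive equilibrium: 238.75 − 0.7q = 146.4 + 2.5q → q* = 28.8594, p* = 218.5484.
At the floor p = 226, quantity demanded = (238.75 − 226)/0.7 = 18.2143.
Sellers' marginal cost at q' = 18.2143: 146.4 + 2.5·18.2143 = 191.9358.
Δq = 28.8594 − 18.2143 = 10.6451; wedge = 226 − 191.9358 = 34.0642.
Welfare loss = ½ × 10.6451 × 34.0642 = 181.31.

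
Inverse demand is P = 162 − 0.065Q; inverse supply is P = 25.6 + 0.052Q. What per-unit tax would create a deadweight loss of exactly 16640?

62.4

Competitive equilibrium: 162 − 0.065Q = 25.6 + 0.052Q → Q* = 1165.812, P* = 86.2222.
A tax t gives ΔQ = t/0.117 and wedge t, so DWL = t²/0.234.
t²/0.234 = 16640 → t² = 3893.76 → t = 62.4.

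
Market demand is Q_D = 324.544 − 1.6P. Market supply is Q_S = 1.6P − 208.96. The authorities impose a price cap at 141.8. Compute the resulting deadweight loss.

In inverse form: demand P = 202.84 − 0.625Q, supply P = 130.6 + 0.625Q.
Competitive equilibrium: 202.84 − 0.625Q = 130.6 + 0.625Q → Q* = 57.792, P* = 166.72.
At the ceiling P = 141.8, quantity supplied = (141.8 − 130.6)/0.625 = 17.92.
Willingness to pay at Q' = 17.92: 202.84 − 0.625·17.92 = 191.64.
ΔQ = 57.792 − 17.92 = 39.872; wedge = 191.64 − 141.8 = 49.84.
Welfare loss = ½ × 39.872 × 49.84 = 993.61.

993.61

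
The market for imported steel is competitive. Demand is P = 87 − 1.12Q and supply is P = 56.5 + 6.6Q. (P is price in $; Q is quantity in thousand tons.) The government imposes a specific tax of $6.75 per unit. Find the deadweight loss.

$2.95 thousand

Competitive equilibrium: 87 − 1.12Q = 56.5 + 6.6Q → Q* = 3.9508, P* = 82.5751.
With the tax, the buyer price exceeds the seller price by 6.75: (87 − 1.12Q) − (56.5 + 6.6Q) = 6.75 → Q' = 3.0764.
ΔQ = 3.9508 − 3.0764 = 0.8744; the wedge equals the tax, 6.75.
The triangle = ½ × 0.8744 × 6.75 = $2.95 thousand.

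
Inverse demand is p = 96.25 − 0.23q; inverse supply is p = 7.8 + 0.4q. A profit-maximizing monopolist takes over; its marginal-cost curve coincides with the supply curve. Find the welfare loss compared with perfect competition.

Competitive equilibrium: 96.25 − 0.23q = 7.8 + 0.4q → q* = 140.3968, p* = 63.9587.
Marginal revenue: MR = 96.25 − 0.46q. Set MR = MC: 96.25 − 0.46q = 7.8 + 0.4q → q_m = 102.8488.
Price p_m = 96.25 − 0.23·102.8488 = 72.5948; MC(q_m) = 7.8 + 0.4·102.8488 = 48.9395.
Competitive q* = 140.3968, so Δq = 37.548; wedge = 72.5948 − 48.9395 = 23.6553.
The triangle = ½ × 37.548 × 23.6553 = 444.10.

444.10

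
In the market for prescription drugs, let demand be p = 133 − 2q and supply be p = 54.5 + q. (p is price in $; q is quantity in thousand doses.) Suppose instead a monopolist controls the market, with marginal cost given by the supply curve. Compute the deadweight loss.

Competitive equilibrium: 133 − 2q = 54.5 + q → q* = 26.1667, p* = 80.6667.
Marginal revenue: MR = 133 − 4q. Set MR = MC: 133 − 4q = 54.5 + q → q_m = 15.7.
Price p_m = 133 − 2·15.7 = 101.6; MC(q_m) = 54.5 + 1·15.7 = 70.2.
Competitive q* = 26.1667, so Δq = 10.4667; wedge = 101.6 − 70.2 = 31.4.
The triangle = ½ × 10.4667 × 31.4 = $164.33 thousand.

$164.33 thousand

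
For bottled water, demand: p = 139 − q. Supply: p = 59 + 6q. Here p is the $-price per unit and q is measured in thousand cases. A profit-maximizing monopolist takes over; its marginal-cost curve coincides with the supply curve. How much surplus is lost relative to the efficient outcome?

$7.14 thousand

Competitive equilibrium: 139 − q = 59 + 6q → q* = 11.4286, p* = 127.5714.
Marginal revenue: MR = 139 − 2q. Set MR = MC: 139 − 2q = 59 + 6q → q_m = 10.
Price p_m = 139 − 1·10 = 129; MC(q_m) = 59 + 6·10 = 119.
Competitive q* = 11.4286, so Δq = 1.4286; wedge = 129 − 119 = 10.
Deadweight loss = ½ × 1.4286 × 10 = $7.14 thousand.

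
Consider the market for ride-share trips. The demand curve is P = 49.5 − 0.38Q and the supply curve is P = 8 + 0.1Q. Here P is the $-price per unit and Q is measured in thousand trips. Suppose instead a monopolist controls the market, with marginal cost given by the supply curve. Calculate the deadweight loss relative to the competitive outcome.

Competitive equilibrium: 49.5 − 0.38Q = 8 + 0.1Q → Q* = 86.4583, P* = 16.6458.
Marginal revenue: MR = 49.5 − 0.76Q. Set MR = MC: 49.5 − 0.76Q = 8 + 0.1Q → Q_m = 48.2558.
Price P_m = 49.5 − 0.38·48.2558 = 31.1628; MC(Q_m) = 8 + 0.1·48.2558 = 12.8256.
Competitive Q* = 86.4583, so ΔQ = 38.2025; wedge = 31.1628 − 12.8256 = 18.3372.
Welfare loss = ½ × 38.2025 × 18.3372 = $350.26 thousand.

$350.26 thousand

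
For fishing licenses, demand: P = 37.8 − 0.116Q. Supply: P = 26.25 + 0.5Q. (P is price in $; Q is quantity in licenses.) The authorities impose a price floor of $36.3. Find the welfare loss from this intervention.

$10.43

Competitive equilibrium: 37.8 − 0.116Q = 26.25 + 0.5Q → Q* = 18.75, P* = 35.625.
At the floor P = 36.3, quantity demanded = (37.8 − 36.3)/0.116 = 12.931.
Sellers' marginal cost at Q' = 12.931: 26.25 + 0.5·12.931 = 32.7155.
ΔQ = 18.75 − 12.931 = 5.819; wedge = 36.3 − 32.7155 = 3.5845.
Welfare loss = ½ × 5.819 × 3.5845 = $10.43.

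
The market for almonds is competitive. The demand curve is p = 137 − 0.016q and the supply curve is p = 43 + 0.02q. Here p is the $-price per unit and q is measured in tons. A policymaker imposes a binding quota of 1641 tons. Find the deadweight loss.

$16940.08

Competitive equilibrium: 137 − 0.016q = 43 + 0.02q → q* = 2611.1111, p* = 95.2222.
At q = 1641: demand price = 137 − 0.016·1641 = 110.744; supply price = 43 + 0.02·1641 = 75.82.
Δq = 2611.1111 − 1641 = 970.1111; wedge = 110.744 − 75.82 = 34.924.
The triangle = ½ × 970.1111 × 34.924 = $16940.08.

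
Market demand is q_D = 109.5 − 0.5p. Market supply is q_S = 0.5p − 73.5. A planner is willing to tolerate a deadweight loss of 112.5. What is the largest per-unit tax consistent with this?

In inverse form: demand p = 219 − 2q, supply p = 147 + 2q.
Competitive equilibrium: 219 − 2q = 147 + 2q → q* = 18, p* = 183.
A tax t gives Δq = t/4 and wedge t, so DWL = t²/8.
t²/8 = 112.5 → t² = 900 → t = 30.

30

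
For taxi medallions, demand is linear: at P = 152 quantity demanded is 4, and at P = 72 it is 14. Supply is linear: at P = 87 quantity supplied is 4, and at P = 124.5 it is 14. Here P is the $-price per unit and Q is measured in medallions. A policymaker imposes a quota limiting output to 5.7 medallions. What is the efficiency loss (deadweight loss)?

Demand slope = (72 − 152)/(14 − 4) = −8, so P = 184 − 8Q.
Supply slope = (124.5 − 87)/(14 − 4) = 3.75, so P = 72 + 3.75Q.
Competitive equilibrium: 184 − 8Q = 72 + 3.75Q → Q* = 9.5319, P* = 107.7447.
At Q = 5.7: demand price = 184 − 8·5.7 = 138.4; supply price = 72 + 3.75·5.7 = 93.375.
ΔQ = 9.5319 − 5.7 = 3.8319; wedge = 138.4 − 93.375 = 45.025.
The triangle = ½ × 3.8319 × 45.025 = $86.27.

$86.27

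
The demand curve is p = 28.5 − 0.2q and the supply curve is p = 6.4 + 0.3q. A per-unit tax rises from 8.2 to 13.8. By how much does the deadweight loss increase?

Competitive equilibrium: 28.5 − 0.2q = 6.4 + 0.3q → q* = 44.2, p* = 19.66.
For a per-unit tax t: Δq = t/0.5, so DWL = ½·t·(t/0.5) = t²/1.
At t = 8.2: DWL = 67.24. At t = 13.8: DWL = 190.44.
Increase = 190.44 − 67.24 = 123.20.

123.20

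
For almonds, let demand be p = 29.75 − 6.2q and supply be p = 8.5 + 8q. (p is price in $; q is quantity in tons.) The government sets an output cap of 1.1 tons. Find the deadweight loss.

$1.12

Competitive equilibrium: 29.75 − 6.2q = 8.5 + 8q → q* = 1.4965, p* = 20.4718.
At q = 1.1: demand price = 29.75 − 6.2·1.1 = 22.93; supply price = 8.5 + 8·1.1 = 17.3.
Δq = 1.4965 − 1.1 = 0.3965; wedge = 22.93 − 17.3 = 5.63.
DWL = ½ × 0.3965 × 5.63 = $1.12.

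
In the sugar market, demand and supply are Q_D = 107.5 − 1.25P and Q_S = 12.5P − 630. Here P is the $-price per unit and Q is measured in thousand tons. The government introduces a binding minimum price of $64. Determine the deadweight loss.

In inverse form: demand P = 86 − 0.8Q, supply P = 50.4 + 0.08Q.
Competitive equilibrium: 86 − 0.8Q = 50.4 + 0.08Q → Q* = 40.4545, P* = 53.6364.
At the floor P = 64, quantity demanded = (86 − 64)/0.8 = 27.5.
Sellers' marginal cost at Q' = 27.5: 50.4 + 0.08·27.5 = 52.6.
ΔQ = 40.4545 − 27.5 = 12.9545; wedge = 64 − 52.6 = 11.4.
Welfare loss = ½ × 12.9545 × 11.4 = $73.84 thousand.

$73.84 thousand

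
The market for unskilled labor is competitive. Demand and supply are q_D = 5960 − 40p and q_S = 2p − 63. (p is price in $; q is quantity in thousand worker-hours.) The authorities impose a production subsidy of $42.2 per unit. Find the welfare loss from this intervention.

$1696.04 thousand

In inverse form: demand p = 149 − 0.025q, supply p = 31.5 + 0.5q.
Competitive equilibrium: 149 − 0.025q = 31.5 + 0.5q → q* = 223.8095, p* = 143.4048.
The subsidy lowers effective supply by 42.2: p = 0.5q − 10.7.
New quantity: 149 − 0.025q = 0.5q − 10.7 → q' = 304.1905.
Overproduction Δq = 304.1905 − 223.8095 = 80.381; wedge = subsidy = 42.2.
The triangle = ½ × 80.381 × 42.2 = $1696.04 thousand.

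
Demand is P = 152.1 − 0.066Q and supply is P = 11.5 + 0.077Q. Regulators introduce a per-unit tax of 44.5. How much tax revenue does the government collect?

29905.24

Competitive equilibrium: 152.1 − 0.066Q = 11.5 + 0.077Q → Q* = 983.21678, P* = 87.20769.
With the tax, the buyer price exceeds the seller price by 44.5: (152.1 − 0.066Q) − (11.5 + 0.077Q) = 44.5 → Q' = 672.02797.
Tax revenue = 44.5 × 672.02797 = 29905.24.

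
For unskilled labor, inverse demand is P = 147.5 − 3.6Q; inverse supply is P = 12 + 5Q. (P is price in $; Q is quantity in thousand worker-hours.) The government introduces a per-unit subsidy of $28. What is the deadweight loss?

Competitive equilibrium: 147.5 − 3.6Q = 12 + 5Q → Q* = 15.7558, P* = 90.7791.
The subsidy lowers effective supply by 28: P = 5Q − 16.
New quantity: 147.5 − 3.6Q = 5Q − 16 → Q' = 19.0116.
Overproduction ΔQ = 19.0116 − 15.7558 = 3.2558; wedge = subsidy = 28.
The triangle = ½ × 3.2558 × 28 = $45.58 thousand.

$45.58 thousand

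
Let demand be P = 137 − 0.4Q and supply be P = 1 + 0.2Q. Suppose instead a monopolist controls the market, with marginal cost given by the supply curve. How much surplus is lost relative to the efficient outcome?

2466.13

Competitive equilibrium: 137 − 0.4Q = 1 + 0.2Q → Q* = 226.6667, P* = 46.3333.
Marginal revenue: MR = 137 − 0.8Q. Set MR = MC: 137 − 0.8Q = 1 + 0.2Q → Q_m = 136.
Price P_m = 137 − 0.4·136 = 82.6; MC(Q_m) = 1 + 0.2·136 = 28.2.
Competitive Q* = 226.6667, so ΔQ = 90.6667; wedge = 82.6 − 28.2 = 54.4.
Welfare loss = ½ × 90.6667 × 54.4 = 2466.13.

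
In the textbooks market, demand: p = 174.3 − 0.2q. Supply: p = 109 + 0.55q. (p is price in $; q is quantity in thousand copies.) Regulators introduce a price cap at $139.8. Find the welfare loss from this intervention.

$361.93 thousand

Competitive equilibrium: 174.3 − 0.2q = 109 + 0.55q → q* = 87.0667, p* = 156.8867.
At the ceiling p = 139.8, quantity supplied = (139.8 − 109)/0.55 = 56.
Willingness to pay at q' = 56: 174.3 − 0.2·56 = 163.1.
Δq = 87.0667 − 56 = 31.0667; wedge = 163.1 − 139.8 = 23.3.
Deadweight loss = ½ × 31.0667 × 23.3 = $361.93 thousand.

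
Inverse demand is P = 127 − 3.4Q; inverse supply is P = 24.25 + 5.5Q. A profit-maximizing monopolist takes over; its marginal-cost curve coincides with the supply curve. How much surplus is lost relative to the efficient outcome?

45.32

Competitive equilibrium: 127 − 3.4Q = 24.25 + 5.5Q → Q* = 11.5449, P* = 87.7472.
Marginal revenue: MR = 127 − 6.8Q. Set MR = MC: 127 − 6.8Q = 24.25 + 5.5Q → Q_m = 8.3537.
Price P_m = 127 − 3.4·8.3537 = 98.5974; MC(Q_m) = 24.25 + 5.5·8.3537 = 70.1954.
Competitive Q* = 11.5449, so ΔQ = 3.1912; wedge = 98.5974 − 70.1954 = 28.402.
DWL = ½ × 3.1912 × 28.402 = 45.32.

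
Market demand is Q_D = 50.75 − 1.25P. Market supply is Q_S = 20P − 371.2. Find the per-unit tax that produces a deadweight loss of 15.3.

In inverse form: demand P = 40.6 − 0.8Q, supply P = 18.56 + 0.05Q.
Competitive equilibrium: 40.6 − 0.8Q = 18.56 + 0.05Q → Q* = 25.9294, P* = 19.8565.
A tax t gives ΔQ = t/0.85 and wedge t, so DWL = t²/1.7.
t²/1.7 = 15.3 → t² = 26.01 → t = 5.1.

5.1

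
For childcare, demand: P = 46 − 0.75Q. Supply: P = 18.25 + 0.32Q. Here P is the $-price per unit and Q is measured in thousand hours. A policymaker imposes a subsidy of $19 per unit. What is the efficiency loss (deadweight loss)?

$168.69 thousand

Competitive equilibrium: 46 − 0.75Q = 18.25 + 0.32Q → Q* = 25.9346, P* = 26.5491.
The subsidy lowers effective supply by 19: P = 0.32Q − 0.75.
New quantity: 46 − 0.75Q = 0.32Q − 0.75 → Q' = 43.6916.
Overproduction ΔQ = 43.6916 − 25.9346 = 17.757; wedge = subsidy = 19.
DWL = ½ × 17.757 × 19 = $168.69 thousand.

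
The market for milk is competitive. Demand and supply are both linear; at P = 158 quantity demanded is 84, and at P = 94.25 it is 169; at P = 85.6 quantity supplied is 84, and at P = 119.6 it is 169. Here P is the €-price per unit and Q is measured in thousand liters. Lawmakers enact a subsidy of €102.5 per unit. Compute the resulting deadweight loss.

€4567.93 thousand

Demand slope = (94.25 − 158)/(169 − 84) = −0.75, so P = 221 − 0.75Q.
Supply slope = (119.6 − 85.6)/(169 − 84) = 0.4, so P = 52 + 0.4Q.
Competitive equilibrium: 221 − 0.75Q = 52 + 0.4Q → Q* = 146.956522, P* = 110.782609.
The subsidy lowers effective supply by 102.5: P = 0.4Q − 50.5.
New quantity: 221 − 0.75Q = 0.4Q − 50.5 → Q' = 236.086957.
Overproduction ΔQ = 236.086957 − 146.956522 = 89.130435; wedge = subsidy = 102.5.
DWL = ½ × 89.130435 × 102.5 = €4567.93 thousand.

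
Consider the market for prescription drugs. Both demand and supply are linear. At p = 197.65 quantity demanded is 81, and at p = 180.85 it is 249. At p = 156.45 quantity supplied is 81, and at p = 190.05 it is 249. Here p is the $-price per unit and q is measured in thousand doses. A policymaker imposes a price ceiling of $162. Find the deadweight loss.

$1801.28 thousand

Demand slope = (180.85 − 197.65)/(249 − 81) = −0.1, so p = 205.75 − 0.1q.
Supply slope = (190.05 − 156.45)/(249 − 81) = 0.2, so p = 140.25 + 0.2q.
Competitive equilibrium: 205.75 − 0.1q = 140.25 + 0.2q → q* = 218.3333, p* = 183.9167.
At the ceiling p = 162, quantity supplied = (162 − 140.25)/0.2 = 108.75.
Willingness to pay at q' = 108.75: 205.75 − 0.1·108.75 = 194.875.
Δq = 218.3333 − 108.75 = 109.5833; wedge = 194.875 − 162 = 32.875.
Welfare loss = ½ × 109.5833 × 32.875 = $1801.28 thousand.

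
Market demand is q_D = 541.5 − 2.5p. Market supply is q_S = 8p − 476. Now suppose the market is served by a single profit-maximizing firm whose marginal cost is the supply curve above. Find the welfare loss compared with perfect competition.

In inverse form: demand p = 216.6 − 0.4q, supply p = 59.5 + 0.125q.
Competitive equilibrium: 216.6 − 0.4q = 59.5 + 0.125q → q* = 299.2381, p* = 96.90476.
Marginal revenue: MR = 216.6 − 0.8q. Set MR = MC: 216.6 − 0.8q = 59.5 + 0.125q → q_m = 169.83784.
Price p_m = 216.6 − 0.4·169.83784 = 148.66486; MC(q_m) = 59.5 + 0.125·169.83784 = 80.72973.
Competitive q* = 299.2381, so Δq = 129.40026; wedge = 148.66486 − 80.72973 = 67.93513.
Deadweight loss = ½ × 129.40026 × 67.93513 = 4395.41.

4395.41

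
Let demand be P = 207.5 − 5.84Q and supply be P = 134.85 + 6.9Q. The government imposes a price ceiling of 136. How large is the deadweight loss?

195.21

Competitive equilibrium: 207.5 − 5.84Q = 134.85 + 6.9Q → Q* = 5.7025, P* = 174.1973.
At the ceiling P = 136, quantity supplied = (136 − 134.85)/6.9 = 0.1667.
Willingness to pay at Q' = 0.1667: 207.5 − 5.84·0.1667 = 206.5265.
ΔQ = 5.7025 − 0.1667 = 5.5358; wedge = 206.5265 − 136 = 70.5265.
DWL = ½ × 5.5358 × 70.5265 = 195.21.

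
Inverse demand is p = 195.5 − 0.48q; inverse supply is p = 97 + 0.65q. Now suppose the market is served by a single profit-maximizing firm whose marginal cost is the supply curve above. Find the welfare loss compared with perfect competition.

Competitive equilibrium: 195.5 − 0.48q = 97 + 0.65q → q* = 87.1681, p* = 153.6593.
Marginal revenue: MR = 195.5 − 0.96q. Set MR = MC: 195.5 − 0.96q = 97 + 0.65q → q_m = 61.1801.
Price p_m = 195.5 − 0.48·61.1801 = 166.1336; MC(q_m) = 97 + 0.65·61.1801 = 136.7671.
Competitive q* = 87.1681, so Δq = 25.988; wedge = 166.1336 − 136.7671 = 29.3665.
Deadweight loss = ½ × 25.988 × 29.3665 = 381.59.

381.59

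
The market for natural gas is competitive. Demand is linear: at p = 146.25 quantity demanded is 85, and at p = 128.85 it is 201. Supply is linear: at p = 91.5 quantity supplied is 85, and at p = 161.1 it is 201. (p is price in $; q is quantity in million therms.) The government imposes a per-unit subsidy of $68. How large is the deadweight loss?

$3082.67 million

Demand slope = (128.85 − 146.25)/(201 − 85) = −0.15, so p = 159 − 0.15q.
Supply slope = (161.1 − 91.5)/(201 − 85) = 0.6, so p = 40.5 + 0.6q.
Competitive equilibrium: 159 − 0.15q = 40.5 + 0.6q → q* = 158, p* = 135.3.
The subsidy lowers effective supply by 68: p = 0.6q − 27.5.
New quantity: 159 − 0.15q = 0.6q − 27.5 → q' = 248.6667.
Overproduction Δq = 248.6667 − 158 = 90.6667; wedge = subsidy = 68.
Deadweight loss = ½ × 90.6667 × 68 = $3082.67 million.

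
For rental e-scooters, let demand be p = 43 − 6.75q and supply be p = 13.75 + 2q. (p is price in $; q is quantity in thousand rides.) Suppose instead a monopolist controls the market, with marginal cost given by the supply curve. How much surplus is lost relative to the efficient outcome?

$9.27 thousand

Competitive equilibrium: 43 − 6.75q = 13.75 + 2q → q* = 3.3429, p* = 20.4357.
Marginal revenue: MR = 43 − 13.5q. Set MR = MC: 43 − 13.5q = 13.75 + 2q → q_m = 1.8871.
Price p_m = 43 − 6.75·1.8871 = 30.2621; MC(q_m) = 13.75 + 2·1.8871 = 17.5242.
Competitive q* = 3.3429, so Δq = 1.4558; wedge = 30.2621 − 17.5242 = 12.7379.
DWL = ½ × 1.4558 × 12.7379 = $9.27 thousand.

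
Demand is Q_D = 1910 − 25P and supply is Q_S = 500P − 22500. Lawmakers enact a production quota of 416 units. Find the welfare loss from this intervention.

2309.40

In inverse form: demand P = 76.4 − 0.04Q, supply P = 45 + 0.002Q.
Competitive equilibrium: 76.4 − 0.04Q = 45 + 0.002Q → Q* = 747.61905, P* = 46.49524.
At Q = 416: demand price = 76.4 − 0.04·416 = 59.76; supply price = 45 + 0.002·416 = 45.832.
ΔQ = 747.61905 − 416 = 331.61905; wedge = 59.76 − 45.832 = 13.928.
DWL = ½ × 331.61905 × 13.928 = 2309.40.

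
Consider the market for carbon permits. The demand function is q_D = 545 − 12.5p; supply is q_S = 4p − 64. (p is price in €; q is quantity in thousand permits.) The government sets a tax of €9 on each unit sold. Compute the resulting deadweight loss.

In inverse form: demand p = 43.6 − 0.08q, supply p = 16 + 0.25q.
Competitive equilibrium: 43.6 − 0.08q = 16 + 0.25q → q* = 83.6364, p* = 36.9091.
With the tax, the buyer price exceeds the seller price by 9: (43.6 − 0.08q) − (16 + 0.25q) = 9 → q' = 56.3636.
Δq = 83.6364 − 56.3636 = 27.2728; the wedge equals the tax, 9.
The triangle = ½ × 27.2728 × 9 = €122.73 thousand.

€122.73 thousand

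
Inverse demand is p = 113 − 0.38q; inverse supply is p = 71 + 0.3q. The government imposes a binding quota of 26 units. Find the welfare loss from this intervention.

Competitive equilibrium: 113 − 0.38q = 71 + 0.3q → q* = 61.7647, p* = 89.5294.
At q = 26: demand price = 113 − 0.38·26 = 103.12; supply price = 71 + 0.3·26 = 78.8.
Δq = 61.7647 − 26 = 35.7647; wedge = 103.12 − 78.8 = 24.32.
The triangle = ½ × 35.7647 × 24.32 = 434.90.

434.90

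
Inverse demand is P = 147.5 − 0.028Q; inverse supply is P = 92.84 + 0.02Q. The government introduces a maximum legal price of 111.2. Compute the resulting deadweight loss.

1169.53

Competitive equilibrium: 147.5 − 0.028Q = 92.84 + 0.02Q → Q* = 1138.75, P* = 115.615.
At the ceiling P = 111.2, quantity supplied = (111.2 − 92.84)/0.02 = 918.
Willingness to pay at Q' = 918: 147.5 − 0.028·918 = 121.796.
ΔQ = 1138.75 − 918 = 220.75; wedge = 121.796 − 111.2 = 10.596.
Welfare loss = ½ × 220.75 × 10.596 = 1169.53.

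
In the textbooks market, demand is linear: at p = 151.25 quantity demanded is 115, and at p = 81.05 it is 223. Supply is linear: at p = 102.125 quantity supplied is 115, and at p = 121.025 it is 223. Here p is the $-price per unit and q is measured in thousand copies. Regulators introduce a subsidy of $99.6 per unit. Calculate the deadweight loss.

$6012.22 thousand

Demand slope = (81.05 − 151.25)/(223 − 115) = −0.65, so p = 226 − 0.65q.
Supply slope = (121.025 − 102.125)/(223 − 115) = 0.175, so p = 82 + 0.175q.
Competitive equilibrium: 226 − 0.65q = 82 + 0.175q → q* = 174.54545, p* = 112.54545.
The subsidy lowers effective supply by 99.6: p = 0.175q − 17.6.
New quantity: 226 − 0.65q = 0.175q − 17.6 → q' = 295.27273.
Overproduction Δq = 295.27273 − 174.54545 = 120.72728; wedge = subsidy = 99.6.
Deadweight loss = ½ × 120.72728 × 99.6 = $6012.22 thousand.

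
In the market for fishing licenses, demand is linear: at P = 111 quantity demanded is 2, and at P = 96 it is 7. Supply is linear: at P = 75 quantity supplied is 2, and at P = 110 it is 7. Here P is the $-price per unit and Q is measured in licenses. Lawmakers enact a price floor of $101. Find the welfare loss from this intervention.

$0.36

Demand slope = (96 − 111)/(7 − 2) = −3, so P = 117 − 3Q.
Supply slope = (110 − 75)/(7 − 2) = 7, so P = 61 + 7Q.
Competitive equilibrium: 117 − 3Q = 61 + 7Q → Q* = 5.6, P* = 100.2.
At the floor P = 101, quantity demanded = (117 − 101)/3 = 5.3333.
Sellers' marginal cost at Q' = 5.3333: 61 + 7·5.3333 = 98.3331.
ΔQ = 5.6 − 5.3333 = 0.2667; wedge = 101 − 98.3331 = 2.6669.
DWL = ½ × 0.2667 × 2.6669 = $0.36.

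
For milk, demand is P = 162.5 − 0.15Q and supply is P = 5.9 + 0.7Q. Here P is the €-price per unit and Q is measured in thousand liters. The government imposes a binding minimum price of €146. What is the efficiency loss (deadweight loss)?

Competitive equilibrium: 162.5 − 0.15Q = 5.9 + 0.7Q → Q* = 184.2353, P* = 134.8647.
At the floor P = 146, quantity demanded = (162.5 − 146)/0.15 = 110.
Sellers' marginal cost at Q' = 110: 5.9 + 0.7·110 = 82.9.
ΔQ = 184.2353 − 110 = 74.2353; wedge = 146 − 82.9 = 63.1.
Welfare loss = ½ × 74.2353 × 63.1 = €2342.12 thousand.

€2342.12 thousand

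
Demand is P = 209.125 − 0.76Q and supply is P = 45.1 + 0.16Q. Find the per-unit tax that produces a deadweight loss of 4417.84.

90.16

Competitive equilibrium: 209.125 − 0.76Q = 45.1 + 0.16Q → Q* = 178.288, P* = 73.6261.
A tax t gives ΔQ = t/0.92 and wedge t, so DWL = t²/1.84.
t²/1.84 = 4417.84 → t² = 8128.8256 → t = 90.16.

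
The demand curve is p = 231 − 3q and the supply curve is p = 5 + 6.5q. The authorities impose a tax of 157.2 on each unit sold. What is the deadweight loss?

Competitive equilibrium: 231 − 3q = 5 + 6.5q → q* = 23.78947, p* = 159.63158.
With the tax, the buyer price exceeds the seller price by 157.2: (231 − 3q) − (5 + 6.5q) = 157.2 → q' = 7.24211.
Δq = 23.78947 − 7.24211 = 16.54736; the wedge equals the tax, 157.2.
DWL = ½ × 16.54736 × 157.2 = 1300.62.

1300.62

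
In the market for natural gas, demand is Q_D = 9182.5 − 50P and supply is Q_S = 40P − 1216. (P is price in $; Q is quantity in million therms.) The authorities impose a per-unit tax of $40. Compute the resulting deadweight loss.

$17777.78 million

In inverse form: demand P = 183.65 − 0.02Q, supply P = 30.4 + 0.025Q.
Competitive equilibrium: 183.65 − 0.02Q = 30.4 + 0.025Q → Q* = 3405.5556, P* = 115.5389.
With the tax, the buyer price exceeds the seller price by 40: (183.65 − 0.02Q) − (30.4 + 0.025Q) = 40 → Q' = 2516.6667.
ΔQ = 3405.5556 − 2516.6667 = 888.8889; the wedge equals the tax, 40.
Welfare loss = ½ × 888.8889 × 40 = $17777.78 million.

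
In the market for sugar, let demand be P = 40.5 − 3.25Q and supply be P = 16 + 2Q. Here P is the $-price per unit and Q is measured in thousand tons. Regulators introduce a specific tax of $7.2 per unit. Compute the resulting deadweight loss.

$4.94 thousand

Competitive equilibrium: 40.5 − 3.25Q = 16 + 2Q → Q* = 4.6667, P* = 25.3333.
With the tax, the buyer price exceeds the seller price by 7.2: (40.5 − 3.25Q) − (16 + 2Q) = 7.2 → Q' = 3.2952.
ΔQ = 4.6667 − 3.2952 = 1.3715; the wedge equals the tax, 7.2.
The triangle = ½ × 1.3715 × 7.2 = $4.94 thousand.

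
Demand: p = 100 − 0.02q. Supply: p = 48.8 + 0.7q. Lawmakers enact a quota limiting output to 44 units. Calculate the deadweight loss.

Competitive equilibrium: 100 − 0.02q = 48.8 + 0.7q → q* = 71.1111, p* = 98.5778.
At q = 44: demand price = 100 − 0.02·44 = 99.12; supply price = 48.8 + 0.7·44 = 79.6.
Δq = 71.1111 − 44 = 27.1111; wedge = 99.12 − 79.6 = 19.52.
Welfare loss = ½ × 27.1111 × 19.52 = 264.60.

264.60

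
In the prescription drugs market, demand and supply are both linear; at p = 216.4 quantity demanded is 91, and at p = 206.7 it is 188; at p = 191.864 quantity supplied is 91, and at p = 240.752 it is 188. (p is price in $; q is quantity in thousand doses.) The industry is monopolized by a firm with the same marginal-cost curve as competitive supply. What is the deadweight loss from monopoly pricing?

$105.57 thousand

Demand slope = (206.7 − 216.4)/(188 − 91) = −0.1, so p = 225.5 − 0.1q.
Supply slope = (240.752 − 191.864)/(188 − 91) = 0.504, so p = 146 + 0.504q.
Competitive equilibrium: 225.5 − 0.1q = 146 + 0.504q → q* = 131.6225, p* = 212.3377.
Marginal revenue: MR = 225.5 − 0.2q. Set MR = MC: 225.5 − 0.2q = 146 + 0.504q → q_m = 112.9261.
Price p_m = 225.5 − 0.1·112.9261 = 214.2074; MC(q_m) = 146 + 0.504·112.9261 = 202.9148.
Competitive q* = 131.6225, so Δq = 18.6964; wedge = 214.2074 − 202.9148 = 11.2926.
DWL = ½ × 18.6964 × 11.2926 = $105.57 thousand.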